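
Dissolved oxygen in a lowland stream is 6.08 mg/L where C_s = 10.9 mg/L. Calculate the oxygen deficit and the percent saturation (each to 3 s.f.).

D = C_s − C = 10.9 − 6.08 = 4.82 mg/L.
% saturation = 6.08/10.9 × 100 = 55.8 %.

D ≈ 4.82 mg/L; 55.8 % saturation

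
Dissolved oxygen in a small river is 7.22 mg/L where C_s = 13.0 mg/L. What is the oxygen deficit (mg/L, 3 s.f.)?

D ≈ 5.78 mg/L

D = C_s − C = 13.0 − 7.22 = 5.78 mg/L.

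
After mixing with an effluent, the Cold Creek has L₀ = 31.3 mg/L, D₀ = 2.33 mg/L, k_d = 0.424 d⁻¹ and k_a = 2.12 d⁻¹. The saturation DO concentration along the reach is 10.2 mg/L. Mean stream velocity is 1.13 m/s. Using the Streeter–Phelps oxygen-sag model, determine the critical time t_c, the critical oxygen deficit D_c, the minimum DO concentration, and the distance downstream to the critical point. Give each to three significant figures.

t_c ≈ 0.741 d; D_c ≈ 4.57 mg/L; min DO ≈ 5.63 mg/L; x_c ≈ 72.3 km

At the critical point dD/dt = 0, so k_d L₀ e^(−k_d t) = k_a D. Substituting D(t) from the Streeter–Phelps equation and solving for t gives
t_c = ln[(k_a/k_d)(1 − D₀(k_a−k_d)/(k_d L₀))] / (k_a−k_d).
Here k_a−k_d = 1.696 d⁻¹ and 1 − D₀(k_a−k_d)/(k_d L₀) = 1 − 2.33×1.696/(0.424×31.3) = 0.7022, so
t_c = ln(5.000 × 0.7022) / 1.696 = 1.256 / 1.696 = 0.7405 d.
L(t_c) = L₀ e^(−k_d t_c) = 31.3 × 0.7305 = 22.87 mg/L, and at the critical point k_a D_c = k_d L, so D_c = (0.424/2.12) × 22.87 = 4.573 mg/L.
Minimum DO = C_s − D_c = 10.2 − 4.573 = 5.627 mg/L.
x_c = v t_c = 1.13 m/s × 0.7405 d × 86400 s/d = 72300 m ≈ 72.3 km.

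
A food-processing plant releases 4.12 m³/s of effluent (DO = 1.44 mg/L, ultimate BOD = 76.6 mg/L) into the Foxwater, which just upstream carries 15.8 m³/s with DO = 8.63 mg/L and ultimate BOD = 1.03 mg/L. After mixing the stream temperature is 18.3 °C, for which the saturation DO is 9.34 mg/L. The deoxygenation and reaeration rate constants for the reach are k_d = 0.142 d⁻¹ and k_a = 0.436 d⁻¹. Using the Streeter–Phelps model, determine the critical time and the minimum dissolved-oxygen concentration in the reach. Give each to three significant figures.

Mixed DO = (15.8×8.63 + 4.12×1.44)/(15.8+4.12) = 142.3/19.92 = 7.143 mg/L.
Mixed L₀ = (15.8×1.03 + 4.12×76.6)/(19.92) = 331.9/19.92 = 16.66 mg/L.
Initial deficit D₀ = C_s − DO₀ = 9.34 − 7.143 = 2.197 mg/L.
t_c = (1/0.2940) ln[(0.436/0.142)(1 − 2.197×0.2940/(0.142×16.66))] = 3.401 × ln(2.232) = 2.731 d.
D_c = (0.142/0.436) × 16.66 × e^(−0.142×2.731) = 0.3257 × 16.66 × 0.6785 = 3.682 mg/L.
Minimum DO = 9.34 − 3.682 = 5.658 mg/L.

t_c ≈ 2.73 d; minimum DO ≈ 5.66 mg/L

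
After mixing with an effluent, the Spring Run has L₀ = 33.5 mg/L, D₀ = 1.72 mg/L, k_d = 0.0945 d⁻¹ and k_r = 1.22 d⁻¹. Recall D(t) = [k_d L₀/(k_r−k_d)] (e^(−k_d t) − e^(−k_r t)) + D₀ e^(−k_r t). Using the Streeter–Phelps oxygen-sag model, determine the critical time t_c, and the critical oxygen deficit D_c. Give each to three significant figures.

t_c ≈ 1.43 d; D_c ≈ 2.27 mg/L

t_c = [1/(k_r−k_d)] ln[(k_r/k_d)(1 − D₀(k_r−k_d)/(k_d L₀))]
= [1/(1.22−0.0945)] ln[(1.22/0.0945)(1 − 1.72×1.125/(0.0945×33.5))]
= (1/1.125) ln[12.91 × 0.3885] = 0.8885 × ln(5.016) = 0.8885 × 1.613 = 1.433 d.
D_c = (k_d/k_r) L₀ e^(−k_d t_c) = (0.0945/1.22) × 33.5 × e^(−0.0945×1.433) = 0.07746 × 33.5 × 0.8734 = 2.266 mg/L.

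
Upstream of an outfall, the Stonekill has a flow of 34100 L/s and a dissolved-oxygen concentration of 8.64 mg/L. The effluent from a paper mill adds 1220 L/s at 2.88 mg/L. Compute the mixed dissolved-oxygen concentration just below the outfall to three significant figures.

Flow-weighted mixing: C = (Q_r C_r + Q_w C_w)/(Q_r + Q_w)
= (34100×8.64 + 1220×2.88)/(34100 + 1220) = 298100/35320 = 8.441 mg/L.

8.44 mg/L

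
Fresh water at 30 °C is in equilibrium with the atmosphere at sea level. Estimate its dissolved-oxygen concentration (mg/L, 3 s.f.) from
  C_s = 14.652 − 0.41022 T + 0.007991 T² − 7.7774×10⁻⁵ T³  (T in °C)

C_s = 14.652 − 0.41022×30 + 0.007991×30² − 7.7774×10⁻⁵×30³ = 7.437 mg/L.

C_s ≈ 7.44 mg/L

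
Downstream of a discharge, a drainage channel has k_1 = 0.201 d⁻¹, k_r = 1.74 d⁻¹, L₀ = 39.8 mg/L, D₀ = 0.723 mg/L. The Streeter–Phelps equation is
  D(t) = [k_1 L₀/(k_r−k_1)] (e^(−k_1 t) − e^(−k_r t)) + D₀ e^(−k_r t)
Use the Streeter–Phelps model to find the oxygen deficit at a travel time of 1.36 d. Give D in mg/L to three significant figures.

k_1 L₀/(k_r−k_1) = 0.201×39.8/(1.74−0.201) = 8.000/1.539 = 5.198 mg/L.
e^(−k_1 t) = e^(−0.201×1.360) = 0.7608; e^(−k_r t) = e^(−1.74×1.360) = 0.09382.
D = 5.198 × (0.7608 − 0.09382) + 0.723 × 0.09382 = 3.467 + 0.06783 = 3.535 mg/L.

D ≈ 3.53 mg/L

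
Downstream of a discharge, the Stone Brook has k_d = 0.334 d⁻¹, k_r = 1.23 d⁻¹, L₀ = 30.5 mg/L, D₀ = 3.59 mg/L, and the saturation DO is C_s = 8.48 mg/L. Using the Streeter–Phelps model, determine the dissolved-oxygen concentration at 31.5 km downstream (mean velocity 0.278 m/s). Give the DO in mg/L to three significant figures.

Travel time t = x/v = 31.5 km / (0.278 m/s) = 31500 m / 0.278 m/s = 113300 s = 1.311 d.
k_d L₀/(k_r−k_d) = 0.334×30.5/(1.23−0.334) = 10.19/0.8960 = 11.37 mg/L.
e^(−k_d t) = e^(−0.334×1.311) = 0.6453; e^(−k_r t) = e^(−1.23×1.311) = 0.1993.
D = 11.37 × (0.6453 − 0.1993) + 3.59 × 0.1993 = 5.071 + 0.7154 = 5.787 mg/L.
DO = C_s − D = 8.48 − 5.787 = 2.693 mg/L.

DO ≈ 2.69 mg/L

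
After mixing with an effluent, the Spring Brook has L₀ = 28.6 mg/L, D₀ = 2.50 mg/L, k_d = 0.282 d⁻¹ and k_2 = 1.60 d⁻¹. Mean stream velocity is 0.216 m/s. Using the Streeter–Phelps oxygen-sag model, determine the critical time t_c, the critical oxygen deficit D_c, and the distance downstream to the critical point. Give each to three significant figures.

t_c ≈ 0.919 d; D_c ≈ 3.89 mg/L; x_c ≈ 17.1 km

At the critical point dD/dt = 0, so k_d L₀ e^(−k_d t) = k_2 D. Substituting D(t) from the Streeter–Phelps equation and solving for t gives
t_c = ln[(k_2/k_d)(1 − D₀(k_2−k_d)/(k_d L₀))] / (k_2−k_d).
Here k_2−k_d = 1.318 d⁻¹ and 1 − D₀(k_2−k_d)/(k_d L₀) = 1 − 2.50×1.318/(0.282×28.6) = 0.5915, so
t_c = ln(5.674 × 0.5915) / 1.318 = 1.211 / 1.318 = 0.9186 d.
L(t_c) = L₀ e^(−k_d t_c) = 28.6 × 0.7718 = 22.07 mg/L, and at the critical point k_2 D_c = k_d L, so D_c = (0.282/1.60) × 22.07 = 3.890 mg/L.
x_c = v t_c = 0.216 m/s × 0.9186 d × 86400 s/d = 17140 m ≈ 17.1 km.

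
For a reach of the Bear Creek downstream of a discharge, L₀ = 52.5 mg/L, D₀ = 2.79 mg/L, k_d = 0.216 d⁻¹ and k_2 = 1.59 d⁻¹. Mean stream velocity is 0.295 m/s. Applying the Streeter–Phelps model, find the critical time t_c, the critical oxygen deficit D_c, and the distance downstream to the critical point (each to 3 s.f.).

t_c ≈ 1.15 d; D_c ≈ 5.56 mg/L; x_c ≈ 29.4 km

At the critical point dD/dt = 0, so k_d L₀ e^(−k_d t) = k_2 D. Substituting D(t) from the Streeter–Phelps equation and solving for t gives
t_c = ln[(k_2/k_d)(1 − D₀(k_2−k_d)/(k_d L₀))] / (k_2−k_d).
Here k_2−k_d = 1.374 d⁻¹ and 1 − D₀(k_2−k_d)/(k_d L₀) = 1 − 2.79×1.374/(0.216×52.5) = 0.6620, so
t_c = ln(7.361 × 0.6620) / 1.374 = 1.584 / 1.374 = 1.153 d.
L(t_c) = L₀ e^(−k_d t_c) = 52.5 × 0.7796 = 40.93 mg/L, and at the critical point k_2 D_c = k_d L, so D_c = (0.216/1.59) × 40.93 = 5.560 mg/L.
x_c = v t_c = 0.295 m/s × 1.153 d × 86400 s/d = 29380 m ≈ 29.4 km.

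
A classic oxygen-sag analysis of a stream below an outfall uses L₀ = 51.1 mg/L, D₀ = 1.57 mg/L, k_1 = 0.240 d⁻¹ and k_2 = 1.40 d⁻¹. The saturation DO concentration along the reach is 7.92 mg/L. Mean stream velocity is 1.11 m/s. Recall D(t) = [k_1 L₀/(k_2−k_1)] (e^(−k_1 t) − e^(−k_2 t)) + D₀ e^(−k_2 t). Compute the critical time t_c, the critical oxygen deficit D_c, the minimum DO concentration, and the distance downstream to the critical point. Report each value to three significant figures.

At the critical point dD/dt = 0, so k_1 L₀ e^(−k_1 t) = k_2 D. Substituting D(t) from the Streeter–Phelps equation and solving for t gives
t_c = ln[(k_2/k_1)(1 − D₀(k_2−k_1)/(k_1 L₀))] / (k_2−k_1).
Here k_2−k_1 = 1.160 d⁻¹ and 1 − D₀(k_2−k_1)/(k_1 L₀) = 1 − 1.57×1.160/(0.240×51.1) = 0.8515, so
t_c = ln(5.833 × 0.8515) / 1.160 = 1.603 / 1.160 = 1.382 d.
D_c = (k_1/k_2) L₀ e^(−k_1 t_c) = (0.240/1.40) × 51.1 × e^(−0.240×1.382) = 0.1714 × 51.1 × 0.7178 = 6.288 mg/L.
Minimum DO = C_s − D_c = 7.92 − 6.288 = 1.632 mg/L.
x_c = v t_c = 1.11 m/s × 1.382 d × 86400 s/d = 132500 m ≈ 133 km.

t_c ≈ 1.38 d; D_c ≈ 6.29 mg/L; min DO ≈ 1.63 mg/L; x_c ≈ 133 km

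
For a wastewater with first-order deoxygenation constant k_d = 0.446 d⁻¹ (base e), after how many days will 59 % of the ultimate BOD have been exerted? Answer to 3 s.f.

t ≈ 2.00 d

y/L₀ = 1 − e^(−k_d t) = 0.59 ⇒ e^(−k_d t) = 0.410
t = −ln(0.410) / 0.446 = 0.8916 / 0.446 = 1.999 d.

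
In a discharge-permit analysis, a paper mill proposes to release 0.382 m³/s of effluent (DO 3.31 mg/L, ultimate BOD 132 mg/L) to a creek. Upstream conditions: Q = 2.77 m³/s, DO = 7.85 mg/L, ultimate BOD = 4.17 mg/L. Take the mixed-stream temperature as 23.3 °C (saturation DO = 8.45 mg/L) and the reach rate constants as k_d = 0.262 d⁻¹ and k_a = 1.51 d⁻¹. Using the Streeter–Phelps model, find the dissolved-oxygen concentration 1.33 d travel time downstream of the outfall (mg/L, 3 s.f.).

DO ≈ 5.94 mg/L

Mixed DO = (2.77×7.85 + 0.382×3.31)/(2.77+0.382) = 23.01/3.152 = 7.300 mg/L.
Mixed L₀ = (2.77×4.17 + 0.382×132)/(3.152) = 61.97/3.152 = 19.66 mg/L.
Initial deficit D₀ = C_s − DO₀ = 8.45 − 7.300 = 1.150 mg/L.
D(1.33) = [0.262×19.66/(1.51−0.262)](e^(−0.262×1.33) − e^(−1.51×1.33)) + 1.150 e^(−1.51×1.33)
= 4.128 × (0.7058 − 0.1342) + 1.150 × 0.1342 = 2.514 mg/L.
DO = 8.45 − 2.514 = 5.936 mg/L.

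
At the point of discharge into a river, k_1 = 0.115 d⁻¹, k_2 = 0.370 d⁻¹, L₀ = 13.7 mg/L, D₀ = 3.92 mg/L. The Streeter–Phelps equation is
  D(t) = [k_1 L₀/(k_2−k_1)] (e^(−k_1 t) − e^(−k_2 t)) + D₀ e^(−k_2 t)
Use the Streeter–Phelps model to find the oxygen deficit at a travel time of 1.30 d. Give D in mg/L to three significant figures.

k_1 L₀/(k_2−k_1) = 0.115×13.7/(0.370−0.115) = 1.575/0.2550 = 6.178 mg/L.
e^(−k_1 t) = e^(−0.115×1.300) = 0.8611; e^(−k_2 t) = e^(−0.370×1.300) = 0.6182.
D = 6.178 × (0.8611 − 0.6182) + 3.92 × 0.6182 = 1.501 + 2.423 = 3.924 mg/L.

D ≈ 3.92 mg/L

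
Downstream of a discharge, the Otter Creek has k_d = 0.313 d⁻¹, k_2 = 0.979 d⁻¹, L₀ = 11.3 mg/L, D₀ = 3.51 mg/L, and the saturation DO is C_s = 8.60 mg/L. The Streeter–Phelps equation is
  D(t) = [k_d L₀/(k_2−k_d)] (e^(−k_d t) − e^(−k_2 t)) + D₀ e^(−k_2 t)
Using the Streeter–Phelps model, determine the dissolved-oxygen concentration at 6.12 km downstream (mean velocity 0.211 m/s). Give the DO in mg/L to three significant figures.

DO ≈ 5.12 mg/L

Travel time t = x/v = 6.12 km / (0.211 m/s) = 6120 m / 0.211 m/s = 29000 s = 0.3357 d.
k_d L₀/(k_2−k_d) = 0.313×11.3/(0.979−0.313) = 3.537/0.6660 = 5.311 mg/L.
e^(−k_d t) = e^(−0.313×0.3357) = 0.9003; e^(−k_2 t) = e^(−0.979×0.3357) = 0.7199.
D = 5.311 × (0.9003 − 0.7199) + 3.51 × 0.7199 = 0.9579 + 2.527 = 3.485 mg/L.
DO = C_s − D = 8.60 − 3.485 = 5.115 mg/L.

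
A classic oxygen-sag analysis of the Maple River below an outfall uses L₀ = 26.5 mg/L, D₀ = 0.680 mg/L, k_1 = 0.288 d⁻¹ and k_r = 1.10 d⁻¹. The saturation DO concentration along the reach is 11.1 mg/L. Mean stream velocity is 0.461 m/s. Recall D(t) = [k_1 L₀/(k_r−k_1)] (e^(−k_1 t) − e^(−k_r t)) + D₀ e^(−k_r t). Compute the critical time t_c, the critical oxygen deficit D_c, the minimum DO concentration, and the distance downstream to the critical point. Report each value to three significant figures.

t_c = [1/(k_r−k_1)] ln[(k_r/k_1)(1 − D₀(k_r−k_1)/(k_1 L₀))]
= [1/(1.10−0.288)] ln[(1.10/0.288)(1 − 0.680×0.8120/(0.288×26.5))]
= (1/0.8120) ln[3.819 × 0.9277] = 1.232 × ln(3.543) = 1.232 × 1.265 = 1.558 d.
D_c = (k_1/k_r) L₀ e^(−k_1 t_c) = (0.288/1.10) × 26.5 × e^(−0.288×1.558) = 0.2618 × 26.5 × 0.6385 = 4.430 mg/L.
Minimum DO = C_s − D_c = 11.1 − 4.430 = 6.670 mg/L.
x_c = v t_c = 0.461 m/s × 1.558 d × 86400 s/d = 62050 m ≈ 62.1 km.

t_c ≈ 1.56 d; D_c ≈ 4.43 mg/L; min DO ≈ 6.67 mg/L; x_c ≈ 62.1 km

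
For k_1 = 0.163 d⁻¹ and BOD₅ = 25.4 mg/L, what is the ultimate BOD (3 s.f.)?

BOD₅ = L₀(1 − e^(−5k_1)) ⇒ L₀ = BOD₅ / (1 − e^(−5×0.163))
= 25.4 / (1 − 0.4426) = 25.4 / 0.5574 = 45.57 mg/L.

L₀ ≈ 45.6 mg/L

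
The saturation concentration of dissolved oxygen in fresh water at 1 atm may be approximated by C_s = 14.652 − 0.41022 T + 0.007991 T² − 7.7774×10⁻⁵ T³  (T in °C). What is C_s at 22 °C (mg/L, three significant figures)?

C_s = 14.652 − 0.41022×22 + 0.007991×22² − 7.7774×10⁻⁵×22³ = 8.667 mg/L.

C_s ≈ 8.67 mg/L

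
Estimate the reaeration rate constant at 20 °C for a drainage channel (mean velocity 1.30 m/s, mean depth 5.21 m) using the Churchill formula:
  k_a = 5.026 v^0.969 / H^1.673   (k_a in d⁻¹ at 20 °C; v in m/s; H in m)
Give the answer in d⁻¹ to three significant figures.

k_a = 5.026 × 1.30^0.969 / 5.21^1.673 = 5.026 × 1.289 / 15.82 = 0.4096 d⁻¹.

k_a ≈ 0.410 d⁻¹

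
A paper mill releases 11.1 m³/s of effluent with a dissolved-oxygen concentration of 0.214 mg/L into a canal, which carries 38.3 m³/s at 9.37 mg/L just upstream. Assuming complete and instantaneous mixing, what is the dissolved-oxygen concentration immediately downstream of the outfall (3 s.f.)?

Flow-weighted mixing: C = (Q_r C_r + Q_w C_w)/(Q_r + Q_w)
= (38.3×9.37 + 11.1×0.214)/(38.3 + 11.1) = 361.2/49.40 = 7.313 mg/L.

7.31 mg/L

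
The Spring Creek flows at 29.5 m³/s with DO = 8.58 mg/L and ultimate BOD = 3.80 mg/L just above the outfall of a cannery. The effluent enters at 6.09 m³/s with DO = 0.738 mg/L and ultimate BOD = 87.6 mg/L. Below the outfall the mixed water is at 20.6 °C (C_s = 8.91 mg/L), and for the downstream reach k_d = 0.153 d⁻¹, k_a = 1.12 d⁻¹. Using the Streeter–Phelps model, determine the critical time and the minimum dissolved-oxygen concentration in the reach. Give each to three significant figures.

Mixed DO = (29.5×8.58 + 6.09×0.738)/(29.5+6.09) = 257.6/35.59 = 7.238 mg/L.
Mixed L₀ = (29.5×3.80 + 6.09×87.6)/(35.59) = 645.6/35.59 = 18.14 mg/L.
Initial deficit D₀ = C_s − DO₀ = 8.91 − 7.238 = 1.672 mg/L.
t_c = (1/0.9670) ln[(1.12/0.153)(1 − 1.672×0.9670/(0.153×18.14))] = 1.034 × ln(3.056) = 1.155 d.
D_c = (0.153/1.12) × 18.14 × e^(−0.153×1.155) = 0.1366 × 18.14 × 0.8380 = 2.077 mg/L.
Minimum DO = 8.91 − 2.077 = 6.833 mg/L.

t_c ≈ 1.16 d; minimum DO ≈ 6.83 mg/L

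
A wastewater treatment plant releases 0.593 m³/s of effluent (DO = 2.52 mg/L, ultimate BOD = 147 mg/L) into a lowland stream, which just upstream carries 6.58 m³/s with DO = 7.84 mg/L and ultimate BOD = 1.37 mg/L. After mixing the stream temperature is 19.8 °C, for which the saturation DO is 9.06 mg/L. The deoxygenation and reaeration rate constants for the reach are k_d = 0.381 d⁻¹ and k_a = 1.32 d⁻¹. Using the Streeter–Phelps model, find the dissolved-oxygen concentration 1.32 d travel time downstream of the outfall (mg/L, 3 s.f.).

Mixed DO = (6.58×7.84 + 0.593×2.52)/(6.58+0.593) = 53.08/7.173 = 7.400 mg/L.
Mixed L₀ = (6.58×1.37 + 0.593×147)/(7.173) = 96.19/7.173 = 13.41 mg/L.
Initial deficit D₀ = C_s − DO₀ = 9.06 − 7.400 = 1.660 mg/L.
D(1.32) = [0.381×13.41/(1.32−0.381)](e^(−0.381×1.32) − e^(−1.32×1.32)) + 1.660 e^(−1.32×1.32)
= 5.441 × (0.6048 − 0.1751) + 1.660 × 0.1751 = 2.628 mg/L.
DO = 9.06 − 2.628 = 6.432 mg/L.

DO ≈ 6.43 mg/L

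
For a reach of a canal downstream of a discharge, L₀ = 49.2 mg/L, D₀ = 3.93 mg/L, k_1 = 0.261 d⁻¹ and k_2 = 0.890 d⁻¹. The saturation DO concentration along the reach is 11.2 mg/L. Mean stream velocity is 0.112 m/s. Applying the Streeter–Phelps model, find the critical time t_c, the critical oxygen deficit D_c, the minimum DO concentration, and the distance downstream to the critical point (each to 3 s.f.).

t_c ≈ 1.61 d; D_c ≈ 9.48 mg/L; min DO ≈ 1.72 mg/L; x_c ≈ 15.6 km

At the critical point dD/dt = 0, so k_1 L₀ e^(−k_1 t) = k_2 D. Substituting D(t) from the Streeter–Phelps equation and solving for t gives
t_c = ln[(k_2/k_1)(1 − D₀(k_2−k_1)/(k_1 L₀))] / (k_2−k_1).
Here k_2−k_1 = 0.6290 d⁻¹ and 1 − D₀(k_2−k_1)/(k_1 L₀) = 1 − 3.93×0.6290/(0.261×49.2) = 0.8075, so
t_c = ln(3.410 × 0.8075) / 0.6290 = 1.013 / 0.6290 = 1.610 d.
L(t_c) = L₀ e^(−k_1 t_c) = 49.2 × 0.6569 = 32.32 mg/L, and at the critical point k_2 D_c = k_1 L, so D_c = (0.261/0.890) × 32.32 = 9.477 mg/L.
Minimum DO = C_s − D_c = 11.2 − 9.477 = 1.723 mg/L.
x_c = v t_c = 0.112 m/s × 1.610 d × 86400 s/d = 15580 m ≈ 15.6 km.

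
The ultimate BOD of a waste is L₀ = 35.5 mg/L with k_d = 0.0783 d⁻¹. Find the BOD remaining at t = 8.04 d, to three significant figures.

L ≈ 18.9 mg/L

L_t = L₀ e^(−k_d t) = 35.5 × e^(−0.0783×8.04) = 35.5 × 0.5328 = 18.92 mg/L.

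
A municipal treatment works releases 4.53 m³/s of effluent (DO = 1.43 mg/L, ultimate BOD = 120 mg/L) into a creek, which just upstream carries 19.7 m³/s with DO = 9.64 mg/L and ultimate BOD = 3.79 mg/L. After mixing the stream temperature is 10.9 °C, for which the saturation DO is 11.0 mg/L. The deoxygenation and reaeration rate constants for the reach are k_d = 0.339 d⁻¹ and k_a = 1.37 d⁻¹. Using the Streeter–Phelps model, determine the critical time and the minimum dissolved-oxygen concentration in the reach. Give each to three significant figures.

Mixed DO = (19.7×9.64 + 4.53×1.43)/(19.7+4.53) = 196.4/24.23 = 8.105 mg/L.
Mixed L₀ = (19.7×3.79 + 4.53×120)/(24.23) = 618.3/24.23 = 25.52 mg/L.
Initial deficit D₀ = C_s − DO₀ = 11.0 − 8.105 = 2.895 mg/L.
t_c = (1/1.031) ln[(1.37/0.339)(1 − 2.895×1.031/(0.339×25.52))] = 0.9699 × ln(2.647) = 0.9441 d.
D_c = (0.339/1.37) × 25.52 × e^(−0.339×0.9441) = 0.2474 × 25.52 × 0.7261 = 4.585 mg/L.
Minimum DO = 11.0 − 4.585 = 6.415 mg/L.

t_c ≈ 0.944 d; minimum DO ≈ 6.42 mg/L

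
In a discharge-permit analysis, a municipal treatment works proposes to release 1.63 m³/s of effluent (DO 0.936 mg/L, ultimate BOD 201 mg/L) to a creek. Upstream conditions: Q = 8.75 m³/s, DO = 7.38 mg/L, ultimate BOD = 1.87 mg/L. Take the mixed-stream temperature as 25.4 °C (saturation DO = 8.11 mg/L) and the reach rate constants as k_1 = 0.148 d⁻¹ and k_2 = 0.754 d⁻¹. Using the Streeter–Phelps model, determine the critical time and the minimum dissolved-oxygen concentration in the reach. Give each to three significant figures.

Mixed DO = (8.75×7.38 + 1.63×0.936)/(8.75+1.63) = 66.10/10.38 = 6.368 mg/L.
Mixed L₀ = (8.75×1.87 + 1.63×201)/(10.38) = 344.0/10.38 = 33.14 mg/L.
Initial deficit D₀ = C_s − DO₀ = 8.11 − 6.368 = 1.742 mg/L.
t_c = (1/0.6060) ln[(0.754/0.148)(1 − 1.742×0.6060/(0.148×33.14))] = 1.650 × ln(3.998) = 2.287 d.
D_c = (0.148/0.754) × 33.14 × e^(−0.148×2.287) = 0.1963 × 33.14 × 0.7129 = 4.637 mg/L.
Minimum DO = 8.11 − 4.637 = 3.473 mg/L.

t_c ≈ 2.29 d; minimum DO ≈ 3.47 mg/L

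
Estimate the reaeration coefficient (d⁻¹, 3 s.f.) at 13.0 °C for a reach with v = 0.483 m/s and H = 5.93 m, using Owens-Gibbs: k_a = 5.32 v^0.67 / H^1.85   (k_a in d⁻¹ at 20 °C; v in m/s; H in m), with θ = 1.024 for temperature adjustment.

k_a(20) = 5.32 × 0.483^0.67 / 5.93^1.85 = 5.32 × 0.6141 / 26.92 = 0.1213 d⁻¹.
k_a(13.0) = 0.1213 × 1.024^(13.0−20) = 0.1213 × 0.8470 = 0.1028 d⁻¹.

k_a ≈ 0.103 d⁻¹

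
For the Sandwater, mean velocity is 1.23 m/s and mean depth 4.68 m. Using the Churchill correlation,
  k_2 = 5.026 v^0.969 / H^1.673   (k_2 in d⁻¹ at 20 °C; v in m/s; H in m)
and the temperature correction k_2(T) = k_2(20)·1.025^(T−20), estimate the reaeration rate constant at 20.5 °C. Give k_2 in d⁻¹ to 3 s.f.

k_2(20) = 5.026 × 1.23^0.969 / 4.68^1.673 = 5.026 × 1.222 / 13.22 = 0.4645 d⁻¹.
k_2(20.5) = 0.4645 × 1.025^(20.5−20) = 0.4645 × 1.012 = 0.4703 d⁻¹.

k_2 ≈ 0.470 d⁻¹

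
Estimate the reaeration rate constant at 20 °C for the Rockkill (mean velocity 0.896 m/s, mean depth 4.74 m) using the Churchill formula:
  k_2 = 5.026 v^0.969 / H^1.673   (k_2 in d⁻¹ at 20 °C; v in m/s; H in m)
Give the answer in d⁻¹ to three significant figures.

k_2 = 5.026 × 0.896^0.969 / 4.74^1.673 = 5.026 × 0.8991 / 13.51 = 0.3345 d⁻¹.

k_2 ≈ 0.335 d⁻¹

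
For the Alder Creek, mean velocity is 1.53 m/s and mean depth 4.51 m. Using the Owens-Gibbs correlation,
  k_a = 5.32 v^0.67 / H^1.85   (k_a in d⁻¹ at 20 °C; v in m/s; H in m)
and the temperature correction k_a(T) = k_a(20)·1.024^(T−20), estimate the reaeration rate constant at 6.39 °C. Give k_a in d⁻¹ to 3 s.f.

k_a(20) = 5.32 × 1.53^0.67 / 4.51^1.85 = 5.32 × 1.330 / 16.23 = 0.4359 d⁻¹.
k_a(6.39) = 0.4359 × 1.024^(6.39−20) = 0.4359 × 0.7241 = 0.3157 d⁻¹.

k_a ≈ 0.316 d⁻¹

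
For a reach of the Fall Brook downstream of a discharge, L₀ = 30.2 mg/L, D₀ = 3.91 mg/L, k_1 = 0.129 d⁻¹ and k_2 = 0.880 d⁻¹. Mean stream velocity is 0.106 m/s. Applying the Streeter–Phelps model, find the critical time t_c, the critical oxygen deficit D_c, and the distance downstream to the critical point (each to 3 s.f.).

t_c ≈ 0.691 d; D_c ≈ 4.05 mg/L; x_c ≈ 6.33 km

With k_2/k_1 = 6.822 and 1 − D₀(k_2−k_1)/(k_1 L₀) = 0.2463,
t_c = ln(6.822 × 0.2463) / (0.880 − 0.129) = ln(1.680) / 0.7510 = 0.5188/0.7510 = 0.6907 d.
D_c = (k_1/k_2) L₀ e^(−k_1 t_c) = (0.129/0.880) × 30.2 × e^(−0.129×0.6907) = 0.1466 × 30.2 × 0.9147 = 4.050 mg/L.
x_c = v t_c = 0.106 m/s × 0.6907 d × 86400 s/d = 6326 m ≈ 6.33 km.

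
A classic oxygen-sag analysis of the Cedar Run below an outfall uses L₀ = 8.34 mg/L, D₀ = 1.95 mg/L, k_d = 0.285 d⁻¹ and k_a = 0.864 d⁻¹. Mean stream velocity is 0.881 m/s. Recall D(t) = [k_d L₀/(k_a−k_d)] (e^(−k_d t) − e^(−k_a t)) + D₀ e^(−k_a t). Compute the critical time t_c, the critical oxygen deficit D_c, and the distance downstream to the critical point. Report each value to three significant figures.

t_c = [1/(k_a−k_d)] ln[(k_a/k_d)(1 − D₀(k_a−k_d)/(k_d L₀))]
= [1/(0.864−0.285)] ln[(0.864/0.285)(1 − 1.95×0.5790/(0.285×8.34))]
= (1/0.5790) ln[3.032 × 0.5250] = 1.727 × ln(1.592) = 1.727 × 0.4647 = 0.8026 d.
L(t_c) = L₀ e^(−k_d t_c) = 8.34 × 0.7955 = 6.635 mg/L, and at the critical point k_a D_c = k_d L, so D_c = (0.285/0.864) × 6.635 = 2.189 mg/L.
x_c = v t_c = 0.881 m/s × 0.8026 d × 86400 s/d = 61090 m ≈ 61.1 km.

t_c ≈ 0.803 d; D_c ≈ 2.19 mg/L; x_c ≈ 61.1 km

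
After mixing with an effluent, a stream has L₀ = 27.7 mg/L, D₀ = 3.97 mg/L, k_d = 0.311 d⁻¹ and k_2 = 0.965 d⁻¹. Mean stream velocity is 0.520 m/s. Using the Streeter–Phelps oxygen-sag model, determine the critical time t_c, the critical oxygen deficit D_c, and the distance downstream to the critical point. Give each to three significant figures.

t_c ≈ 1.18 d; D_c ≈ 6.18 mg/L; x_c ≈ 53.1 km

With k_2/k_d = 3.103 and 1 − D₀(k_2−k_d)/(k_d L₀) = 0.6986,
t_c = ln(3.103 × 0.6986) / (0.965 − 0.311) = ln(2.168) / 0.6540 = 0.7737/0.6540 = 1.183 d.
L(t_c) = L₀ e^(−k_d t_c) = 27.7 × 0.6922 = 19.17 mg/L, and at the critical point k_2 D_c = k_d L, so D_c = (0.311/0.965) × 19.17 = 6.179 mg/L.
x_c = v t_c = 0.520 m/s × 1.183 d × 86400 s/d = 53150 m ≈ 53.1 km.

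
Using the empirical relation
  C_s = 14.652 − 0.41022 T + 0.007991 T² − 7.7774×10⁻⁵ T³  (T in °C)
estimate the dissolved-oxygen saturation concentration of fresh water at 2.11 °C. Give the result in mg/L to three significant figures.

C_s = 14.652 − 0.41022×2.11 + 0.007991×2.11² − 7.7774×10⁻⁵×2.11³ = 13.82 mg/L.

C_s ≈ 13.8 mg/L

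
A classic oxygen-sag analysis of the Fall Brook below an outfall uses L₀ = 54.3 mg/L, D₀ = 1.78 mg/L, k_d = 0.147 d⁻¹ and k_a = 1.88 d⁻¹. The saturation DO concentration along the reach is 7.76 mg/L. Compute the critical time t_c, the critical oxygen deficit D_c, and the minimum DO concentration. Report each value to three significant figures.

With k_a/k_d = 12.79 and 1 − D₀(k_a−k_d)/(k_d L₀) = 0.6135,
t_c = ln(12.79 × 0.6135) / (1.88 − 0.147) = ln(7.847) / 1.733 = 2.060/1.733 = 1.189 d.
D_c = (k_d/k_a) L₀ e^(−k_d t_c) = (0.147/1.88) × 54.3 × e^(−0.147×1.189) = 0.07819 × 54.3 × 0.8397 = 3.565 mg/L.
Minimum DO = C_s − D_c = 7.76 − 3.565 = 4.195 mg/L.

t_c ≈ 1.19 d; D_c ≈ 3.57 mg/L; min DO ≈ 4.19 mg/L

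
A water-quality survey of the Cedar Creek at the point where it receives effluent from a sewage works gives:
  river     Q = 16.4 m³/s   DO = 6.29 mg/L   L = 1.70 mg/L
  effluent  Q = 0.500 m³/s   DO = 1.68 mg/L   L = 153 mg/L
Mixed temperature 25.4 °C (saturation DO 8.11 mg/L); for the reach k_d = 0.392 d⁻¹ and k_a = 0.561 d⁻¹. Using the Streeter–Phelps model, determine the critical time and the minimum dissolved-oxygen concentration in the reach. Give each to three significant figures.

Mixed DO = (16.4×6.29 + 0.500×1.68)/(16.4+0.500) = 104.0/16.90 = 6.154 mg/L.
Mixed L₀ = (16.4×1.70 + 0.500×153)/(16.90) = 104.4/16.90 = 6.176 mg/L.
Initial deficit D₀ = C_s − DO₀ = 8.11 − 6.154 = 1.956 mg/L.
t_c = (1/0.1690) ln[(0.561/0.392)(1 − 1.956×0.1690/(0.392×6.176))] = 5.917 × ln(1.236) = 1.252 d.
D_c = (0.392/0.561) × 6.176 × e^(−0.392×1.252) = 0.6988 × 6.176 × 0.6121 = 2.642 mg/L.
Minimum DO = 8.11 − 2.642 = 5.468 mg/L.

t_c ≈ 1.25 d; minimum DO ≈ 5.47 mg/L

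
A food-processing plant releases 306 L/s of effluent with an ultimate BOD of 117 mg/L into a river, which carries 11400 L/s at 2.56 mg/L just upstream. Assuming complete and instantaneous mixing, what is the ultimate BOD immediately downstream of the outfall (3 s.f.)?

5.55 mg/L

Flow-weighted mixing: C = (Q_r C_r + Q_w C_w)/(Q_r + Q_w)
= (11400×2.56 + 306×117)/(11400 + 306) = 64990/11710 = 5.552 mg/L.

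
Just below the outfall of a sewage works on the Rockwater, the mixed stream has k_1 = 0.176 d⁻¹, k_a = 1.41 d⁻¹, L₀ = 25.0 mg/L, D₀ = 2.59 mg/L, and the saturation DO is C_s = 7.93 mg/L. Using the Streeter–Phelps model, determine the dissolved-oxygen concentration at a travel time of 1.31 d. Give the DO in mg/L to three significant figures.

DO ≈ 5.25 mg/L

k_1 L₀/(k_a−k_1) = 0.176×25.0/(1.41−0.176) = 4.400/1.234 = 3.566 mg/L.
e^(−k_1 t) = e^(−0.176×1.310) = 0.7941; e^(−k_a t) = e^(−1.41×1.310) = 0.1577.
D = 3.566 × (0.7941 − 0.1577) + 2.59 × 0.1577 = 2.269 + 0.4084 = 2.678 mg/L.
DO = C_s − D = 7.93 − 2.678 = 5.252 mg/L.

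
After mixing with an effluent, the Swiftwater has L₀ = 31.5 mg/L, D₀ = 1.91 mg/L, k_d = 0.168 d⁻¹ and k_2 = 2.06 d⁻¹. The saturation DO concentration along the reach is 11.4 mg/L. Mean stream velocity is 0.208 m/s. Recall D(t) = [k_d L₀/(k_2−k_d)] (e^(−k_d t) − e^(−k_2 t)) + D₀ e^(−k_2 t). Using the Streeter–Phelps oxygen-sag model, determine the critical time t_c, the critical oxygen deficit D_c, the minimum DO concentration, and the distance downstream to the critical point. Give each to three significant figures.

t_c ≈ 0.718 d; D_c ≈ 2.28 mg/L; min DO ≈ 9.12 mg/L; x_c ≈ 12.9 km

With k_2/k_d = 12.26 and 1 − D₀(k_2−k_d)/(k_d L₀) = 0.3171,
t_c = ln(12.26 × 0.3171) / (2.06 − 0.168) = ln(3.889) / 1.892 = 1.358/1.892 = 0.7178 d.
D_c = (k_d/k_2) L₀ e^(−k_d t_c) = (0.168/2.06) × 31.5 × e^(−0.168×0.7178) = 0.08155 × 31.5 × 0.8864 = 2.277 mg/L.
Minimum DO = C_s − D_c = 11.4 − 2.277 = 9.123 mg/L.
x_c = v t_c = 0.208 m/s × 0.7178 d × 86400 s/d = 12900 m ≈ 12.9 km.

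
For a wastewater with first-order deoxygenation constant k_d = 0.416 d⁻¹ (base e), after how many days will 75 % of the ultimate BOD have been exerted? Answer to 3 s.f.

y/L₀ = 1 − e^(−k_d t) = 0.75 ⇒ e^(−k_d t) = 0.250
t = −ln(0.250) / 0.416 = 1.386 / 0.416 = 3.332 d.

t ≈ 3.33 d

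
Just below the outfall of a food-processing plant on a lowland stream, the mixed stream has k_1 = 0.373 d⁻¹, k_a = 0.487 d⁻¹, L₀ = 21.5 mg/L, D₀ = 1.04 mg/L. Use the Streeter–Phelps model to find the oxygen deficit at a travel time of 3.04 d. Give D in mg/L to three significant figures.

D ≈ 6.87 mg/L

k_1 L₀/(k_a−k_1) = 0.373×21.5/(0.487−0.373) = 8.020/0.1140 = 70.35 mg/L.
e^(−k_1 t) = e^(−0.373×3.040) = 0.3218; e^(−k_a t) = e^(−0.487×3.040) = 0.2275.
D = 70.35 × (0.3218 − 0.2275) + 1.04 × 0.2275 = 6.630 + 0.2366 = 6.866 mg/L.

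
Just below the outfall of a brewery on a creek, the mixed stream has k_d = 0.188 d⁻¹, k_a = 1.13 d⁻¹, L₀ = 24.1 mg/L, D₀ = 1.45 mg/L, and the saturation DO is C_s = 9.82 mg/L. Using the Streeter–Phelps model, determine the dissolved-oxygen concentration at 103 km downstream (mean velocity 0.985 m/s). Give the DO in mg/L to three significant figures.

DO ≈ 6.84 mg/L

Travel time t = x/v = 103 km / (0.985 m/s) = 103000 m / 0.985 m/s = 104600 s = 1.210 d.
k_d L₀/(k_a−k_d) = 0.188×24.1/(1.13−0.188) = 4.531/0.9420 = 4.810 mg/L.
e^(−k_d t) = e^(−0.188×1.210) = 0.7965; e^(−k_a t) = e^(−1.13×1.210) = 0.2547.
D = 4.810 × (0.7965 − 0.2547) + 1.45 × 0.2547 = 2.606 + 0.3693 = 2.975 mg/L.
DO = C_s − D = 9.82 − 2.975 = 6.845 mg/L.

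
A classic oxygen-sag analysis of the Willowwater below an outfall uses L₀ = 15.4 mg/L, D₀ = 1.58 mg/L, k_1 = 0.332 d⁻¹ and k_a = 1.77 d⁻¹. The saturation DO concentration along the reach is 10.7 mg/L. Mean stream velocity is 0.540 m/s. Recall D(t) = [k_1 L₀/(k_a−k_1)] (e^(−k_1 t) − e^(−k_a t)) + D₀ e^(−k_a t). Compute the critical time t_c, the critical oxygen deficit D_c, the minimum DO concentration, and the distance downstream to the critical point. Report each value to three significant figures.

t_c = [1/(k_a−k_1)] ln[(k_a/k_1)(1 − D₀(k_a−k_1)/(k_1 L₀))]
= [1/(1.77−0.332)] ln[(1.77/0.332)(1 − 1.58×1.438/(0.332×15.4))]
= (1/1.438) ln[5.331 × 0.5556] = 0.6954 × ln(2.962) = 0.6954 × 1.086 = 0.7552 d.
D_c = (k_1/k_a) L₀ e^(−k_1 t_c) = (0.332/1.77) × 15.4 × e^(−0.332×0.7552) = 0.1876 × 15.4 × 0.7782 = 2.248 mg/L.
Minimum DO = C_s − D_c = 10.7 − 2.248 = 8.452 mg/L.
x_c = v t_c = 0.540 m/s × 0.7552 d × 86400 s/d = 35230 m ≈ 35.2 km.

t_c ≈ 0.755 d; D_c ≈ 2.25 mg/L; min DO ≈ 8.45 mg/L; x_c ≈ 35.2 km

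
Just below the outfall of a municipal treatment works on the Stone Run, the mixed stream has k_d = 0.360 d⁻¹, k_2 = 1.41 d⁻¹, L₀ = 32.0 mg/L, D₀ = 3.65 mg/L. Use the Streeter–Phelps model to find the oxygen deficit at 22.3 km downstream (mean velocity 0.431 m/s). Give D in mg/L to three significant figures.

Travel time t = x/v = 22.3 km / (0.431 m/s) = 22300 m / 0.431 m/s = 51740 s = 0.5988 d.
k_d L₀/(k_2−k_d) = 0.360×32.0/(1.41−0.360) = 11.52/1.050 = 10.97 mg/L.
e^(−k_d t) = e^(−0.360×0.5988) = 0.8061; e^(−k_2 t) = e^(−1.41×0.5988) = 0.4298.
D = 10.97 × (0.8061 − 0.4298) + 3.65 × 0.4298 = 4.128 + 1.569 = 5.697 mg/L.

D ≈ 5.70 mg/L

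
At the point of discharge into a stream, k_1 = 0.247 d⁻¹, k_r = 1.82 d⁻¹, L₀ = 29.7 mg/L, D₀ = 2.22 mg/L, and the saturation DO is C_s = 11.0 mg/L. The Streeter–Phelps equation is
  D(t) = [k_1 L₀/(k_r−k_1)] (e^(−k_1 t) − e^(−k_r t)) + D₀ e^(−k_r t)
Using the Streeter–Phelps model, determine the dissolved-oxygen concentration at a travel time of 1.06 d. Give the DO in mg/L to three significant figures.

DO ≈ 7.77 mg/L

k_1 L₀/(k_r−k_1) = 0.247×29.7/(1.82−0.247) = 7.336/1.573 = 4.664 mg/L.
e^(−k_1 t) = e^(−0.247×1.060) = 0.7696; e^(−k_r t) = e^(−1.82×1.060) = 0.1453.
D = 4.664 × (0.7696 − 0.1453) + 2.22 × 0.1453 = 2.912 + 0.3225 = 3.234 mg/L.
DO = C_s − D = 11.0 − 3.234 = 7.766 mg/L.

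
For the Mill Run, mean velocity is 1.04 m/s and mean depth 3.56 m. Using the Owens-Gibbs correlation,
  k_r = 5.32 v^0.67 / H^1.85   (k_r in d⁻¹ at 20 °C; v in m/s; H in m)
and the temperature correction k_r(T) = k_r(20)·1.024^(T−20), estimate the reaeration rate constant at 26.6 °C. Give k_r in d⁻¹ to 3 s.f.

k_r ≈ 0.610 d⁻¹

k_r(20) = 5.32 × 1.04^0.67 / 3.56^1.85 = 5.32 × 1.027 / 10.48 = 0.5214 d⁻¹.
k_r(26.6) = 0.5214 × 1.024^(26.6−20) = 0.5214 × 1.169 = 0.6097 d⁻¹.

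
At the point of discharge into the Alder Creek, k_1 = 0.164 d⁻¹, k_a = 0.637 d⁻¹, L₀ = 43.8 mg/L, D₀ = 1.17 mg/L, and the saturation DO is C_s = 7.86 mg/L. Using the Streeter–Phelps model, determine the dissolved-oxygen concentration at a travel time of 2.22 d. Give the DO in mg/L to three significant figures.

k_1 L₀/(k_a−k_1) = 0.164×43.8/(0.637−0.164) = 7.183/0.4730 = 15.19 mg/L.
e^(−k_1 t) = e^(−0.164×2.220) = 0.6948; e^(−k_a t) = e^(−0.637×2.220) = 0.2431.
D = 15.19 × (0.6948 − 0.2431) + 1.17 × 0.2431 = 6.860 + 0.2845 = 7.144 mg/L.
DO = C_s − D = 7.86 − 7.144 = 0.7158 mg/L.

DO ≈ 0.716 mg/L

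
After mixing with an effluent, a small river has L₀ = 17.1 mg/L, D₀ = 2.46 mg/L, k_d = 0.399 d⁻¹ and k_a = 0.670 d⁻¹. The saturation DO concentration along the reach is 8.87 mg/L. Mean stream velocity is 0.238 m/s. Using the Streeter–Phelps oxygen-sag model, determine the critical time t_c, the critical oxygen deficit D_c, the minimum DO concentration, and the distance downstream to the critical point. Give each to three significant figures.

t_c ≈ 1.53 d; D_c ≈ 5.52 mg/L; min DO ≈ 3.35 mg/L; x_c ≈ 31.5 km

At the critical point dD/dt = 0, so k_d L₀ e^(−k_d t) = k_a D. Substituting D(t) from the Streeter–Phelps equation and solving for t gives
t_c = ln[(k_a/k_d)(1 − D₀(k_a−k_d)/(k_d L₀))] / (k_a−k_d).
Here k_a−k_d = 0.2710 d⁻¹ and 1 − D₀(k_a−k_d)/(k_d L₀) = 1 − 2.46×0.2710/(0.399×17.1) = 0.9023, so
t_c = ln(1.679 × 0.9023) / 0.2710 = 0.4155 / 0.2710 = 1.533 d.
D_c = (k_d/k_a) L₀ e^(−k_d t_c) = (0.399/0.670) × 17.1 × e^(−0.399×1.533) = 0.5955 × 17.1 × 0.5424 = 5.524 mg/L.
Minimum DO = C_s − D_c = 8.87 − 5.524 = 3.346 mg/L.
x_c = v t_c = 0.238 m/s × 1.533 d × 86400 s/d = 31530 m ≈ 31.5 km.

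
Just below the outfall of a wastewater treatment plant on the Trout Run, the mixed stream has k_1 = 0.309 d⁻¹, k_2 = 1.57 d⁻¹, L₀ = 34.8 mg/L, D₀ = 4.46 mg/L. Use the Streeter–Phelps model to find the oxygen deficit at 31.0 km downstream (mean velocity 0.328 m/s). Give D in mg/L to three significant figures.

D ≈ 5.35 mg/L

Travel time t = x/v = 31.0 km / (0.328 m/s) = 31000 m / 0.328 m/s = 94510 s = 1.094 d.
k_1 L₀/(k_2−k_1) = 0.309×34.8/(1.57−0.309) = 10.75/1.261 = 8.528 mg/L.
e^(−k_1 t) = e^(−0.309×1.094) = 0.7132; e^(−k_2 t) = e^(−1.57×1.094) = 0.1795.
D = 8.528 × (0.7132 − 0.1795) + 4.46 × 0.1795 = 4.551 + 0.8007 = 5.351 mg/L.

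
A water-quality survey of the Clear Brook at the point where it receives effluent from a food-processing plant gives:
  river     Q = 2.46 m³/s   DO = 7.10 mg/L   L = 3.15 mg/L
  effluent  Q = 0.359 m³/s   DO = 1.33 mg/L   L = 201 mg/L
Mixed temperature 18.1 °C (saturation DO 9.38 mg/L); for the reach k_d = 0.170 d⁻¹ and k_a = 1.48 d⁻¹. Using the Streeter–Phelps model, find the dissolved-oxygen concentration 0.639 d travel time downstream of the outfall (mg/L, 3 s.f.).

DO ≈ 6.34 mg/L

Mixed DO = (2.46×7.10 + 0.359×1.33)/(2.46+0.359) = 17.94/2.819 = 6.365 mg/L.
Mixed L₀ = (2.46×3.15 + 0.359×201)/(2.819) = 79.91/2.819 = 28.35 mg/L.
Initial deficit D₀ = C_s − DO₀ = 9.38 − 6.365 = 3.015 mg/L.
D(0.639) = [0.170×28.35/(1.48−0.170)](e^(−0.170×0.639) − e^(−1.48×0.639)) + 3.015 e^(−1.48×0.639)
= 3.679 × (0.8971 − 0.3884) + 3.015 × 0.3884 = 3.042 mg/L.
DO = 9.38 − 3.042 = 6.338 mg/L.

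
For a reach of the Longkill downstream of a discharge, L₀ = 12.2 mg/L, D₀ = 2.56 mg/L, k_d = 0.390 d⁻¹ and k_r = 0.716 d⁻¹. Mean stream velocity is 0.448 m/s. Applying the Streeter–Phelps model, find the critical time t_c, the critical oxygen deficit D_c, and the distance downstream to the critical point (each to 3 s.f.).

At the critical point dD/dt = 0, so k_d L₀ e^(−k_d t) = k_r D. Substituting D(t) from the Streeter–Phelps equation and solving for t gives
t_c = ln[(k_r/k_d)(1 − D₀(k_r−k_d)/(k_d L₀))] / (k_r−k_d).
Here k_r−k_d = 0.3260 d⁻¹ and 1 − D₀(k_r−k_d)/(k_d L₀) = 1 − 2.56×0.3260/(0.390×12.2) = 0.8246, so
t_c = ln(1.836 × 0.8246) / 0.3260 = 0.4147 / 0.3260 = 1.272 d.
L(t_c) = L₀ e^(−k_d t_c) = 12.2 × 0.6089 = 7.429 mg/L, and at the critical point k_r D_c = k_d L, so D_c = (0.390/0.716) × 7.429 = 4.046 mg/L.
x_c = v t_c = 0.448 m/s × 1.272 d × 86400 s/d = 49240 m ≈ 49.2 km.

t_c ≈ 1.27 d; D_c ≈ 4.05 mg/L; x_c ≈ 49.2 km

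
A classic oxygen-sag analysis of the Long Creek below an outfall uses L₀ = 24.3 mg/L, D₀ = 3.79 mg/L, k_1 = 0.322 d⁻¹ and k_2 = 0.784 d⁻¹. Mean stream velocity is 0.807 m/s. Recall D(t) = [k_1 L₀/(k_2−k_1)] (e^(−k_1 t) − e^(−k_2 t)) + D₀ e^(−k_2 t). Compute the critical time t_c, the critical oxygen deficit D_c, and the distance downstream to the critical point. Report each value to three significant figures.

t_c ≈ 1.38 d; D_c ≈ 6.40 mg/L; x_c ≈ 96.1 km

At the critical point dD/dt = 0, so k_1 L₀ e^(−k_1 t) = k_2 D. Substituting D(t) from the Streeter–Phelps equation and solving for t gives
t_c = ln[(k_2/k_1)(1 − D₀(k_2−k_1)/(k_1 L₀))] / (k_2−k_1).
Here k_2−k_1 = 0.4620 d⁻¹ and 1 − D₀(k_2−k_1)/(k_1 L₀) = 1 − 3.79×0.4620/(0.322×24.3) = 0.7762, so
t_c = ln(2.435 × 0.7762) / 0.4620 = 0.6365 / 0.4620 = 1.378 d.
D_c = (k_1/k_2) L₀ e^(−k_1 t_c) = (0.322/0.784) × 24.3 × e^(−0.322×1.378) = 0.4107 × 24.3 × 0.6417 = 6.404 mg/L.
x_c = v t_c = 0.807 m/s × 1.378 d × 86400 s/d = 96070 m ≈ 96.1 km.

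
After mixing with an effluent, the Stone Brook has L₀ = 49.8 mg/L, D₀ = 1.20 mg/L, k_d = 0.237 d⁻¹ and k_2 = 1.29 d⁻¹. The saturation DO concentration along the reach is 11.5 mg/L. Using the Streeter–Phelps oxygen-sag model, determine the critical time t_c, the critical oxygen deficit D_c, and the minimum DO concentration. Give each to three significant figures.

With k_2/k_d = 5.443 and 1 − D₀(k_2−k_d)/(k_d L₀) = 0.8929,
t_c = ln(5.443 × 0.8929) / (1.29 − 0.237) = ln(4.860) / 1.053 = 1.581/1.053 = 1.502 d.
D_c = (k_d/k_2) L₀ e^(−k_d t_c) = (0.237/1.29) × 49.8 × e^(−0.237×1.502) = 0.1837 × 49.8 × 0.7006 = 6.410 mg/L.
Minimum DO = C_s − D_c = 11.5 − 6.410 = 5.090 mg/L.

t_c ≈ 1.50 d; D_c ≈ 6.41 mg/L; min DO ≈ 5.09 mg/L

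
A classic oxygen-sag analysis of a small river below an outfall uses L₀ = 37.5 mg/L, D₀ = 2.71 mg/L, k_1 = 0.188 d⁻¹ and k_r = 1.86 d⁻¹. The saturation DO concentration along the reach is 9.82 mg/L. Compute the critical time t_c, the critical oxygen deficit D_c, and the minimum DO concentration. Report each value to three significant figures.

t_c = [1/(k_r−k_1)] ln[(k_r/k_1)(1 − D₀(k_r−k_1)/(k_1 L₀))]
= [1/(1.86−0.188)] ln[(1.86/0.188)(1 − 2.71×1.672/(0.188×37.5))]
= (1/1.672) ln[9.894 × 0.3573] = 0.5981 × ln(3.535) = 0.5981 × 1.263 = 0.7552 d.
D_c = (k_1/k_r) L₀ e^(−k_1 t_c) = (0.188/1.86) × 37.5 × e^(−0.188×0.7552) = 0.1011 × 37.5 × 0.8676 = 3.289 mg/L.
Minimum DO = C_s − D_c = 9.82 − 3.289 = 6.531 mg/L.

t_c ≈ 0.755 d; D_c ≈ 3.29 mg/L; min DO ≈ 6.53 mg/L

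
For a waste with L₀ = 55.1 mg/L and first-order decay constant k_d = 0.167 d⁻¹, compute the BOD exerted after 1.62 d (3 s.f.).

y ≈ 13.1 mg/L

y_t = L₀(1 − e^(−k_d t)) = 55.1 × (1 − e^(−0.167×1.62))
= 55.1 × (1 − 0.7630) = 55.1 × 0.2370 = 13.06 mg/L.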